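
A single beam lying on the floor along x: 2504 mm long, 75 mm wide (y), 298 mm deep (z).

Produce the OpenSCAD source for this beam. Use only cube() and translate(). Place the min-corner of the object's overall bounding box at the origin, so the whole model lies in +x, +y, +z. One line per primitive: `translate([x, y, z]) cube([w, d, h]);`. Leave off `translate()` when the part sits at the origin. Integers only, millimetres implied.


cube([2504, 75, 298]);


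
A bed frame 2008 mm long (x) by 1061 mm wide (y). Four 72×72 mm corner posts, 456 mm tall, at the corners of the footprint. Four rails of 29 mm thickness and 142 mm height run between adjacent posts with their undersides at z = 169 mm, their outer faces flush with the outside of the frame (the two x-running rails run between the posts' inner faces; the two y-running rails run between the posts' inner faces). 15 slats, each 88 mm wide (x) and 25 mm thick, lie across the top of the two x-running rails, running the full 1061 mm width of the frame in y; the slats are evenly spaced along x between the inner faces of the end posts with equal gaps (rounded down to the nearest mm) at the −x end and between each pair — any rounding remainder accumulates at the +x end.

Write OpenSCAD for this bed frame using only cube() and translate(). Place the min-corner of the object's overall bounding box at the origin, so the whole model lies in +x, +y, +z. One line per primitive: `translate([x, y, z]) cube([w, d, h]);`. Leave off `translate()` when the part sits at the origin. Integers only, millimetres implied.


cube([72, 72, 456]);
translate([0, 989, 0]) cube([72, 72, 456]);
translate([1936, 0, 0]) cube([72, 72, 456]);
translate([1936, 989, 0]) cube([72, 72, 456]);
translate([72, 0, 169]) cube([1864, 29, 142]);
translate([72, 1032, 169]) cube([1864, 29, 142]);
translate([0, 72, 169]) cube([29, 917, 142]);
translate([1979, 72, 169]) cube([29, 917, 142]);
translate([106, 0, 311]) cube([88, 1061, 25]);
translate([228, 0, 311]) cube([88, 1061, 25]);
translate([350, 0, 311]) cube([88, 1061, 25]);
translate([472, 0, 311]) cube([88, 1061, 25]);
translate([594, 0, 311]) cube([88, 1061, 25]);
translate([716, 0, 311]) cube([88, 1061, 25]);
translate([838, 0, 311]) cube([88, 1061, 25]);
translate([960, 0, 311]) cube([88, 1061, 25]);
translate([1082, 0, 311]) cube([88, 1061, 25]);
translate([1204, 0, 311]) cube([88, 1061, 25]);
translate([1326, 0, 311]) cube([88, 1061, 25]);
translate([1448, 0, 311]) cube([88, 1061, 25]);
translate([1570, 0, 311]) cube([88, 1061, 25]);
translate([1692, 0, 311]) cube([88, 1061, 25]);
translate([1814, 0, 311]) cube([88, 1061, 25]);


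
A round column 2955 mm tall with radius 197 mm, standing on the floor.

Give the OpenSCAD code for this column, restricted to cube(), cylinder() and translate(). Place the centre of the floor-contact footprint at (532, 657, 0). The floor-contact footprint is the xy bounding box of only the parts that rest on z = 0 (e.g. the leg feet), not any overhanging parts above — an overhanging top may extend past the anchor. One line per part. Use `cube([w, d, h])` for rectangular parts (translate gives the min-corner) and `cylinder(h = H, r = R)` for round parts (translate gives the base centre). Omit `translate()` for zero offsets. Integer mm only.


translate([532, 657, 0]) cylinder(h = 2955, r = 197);


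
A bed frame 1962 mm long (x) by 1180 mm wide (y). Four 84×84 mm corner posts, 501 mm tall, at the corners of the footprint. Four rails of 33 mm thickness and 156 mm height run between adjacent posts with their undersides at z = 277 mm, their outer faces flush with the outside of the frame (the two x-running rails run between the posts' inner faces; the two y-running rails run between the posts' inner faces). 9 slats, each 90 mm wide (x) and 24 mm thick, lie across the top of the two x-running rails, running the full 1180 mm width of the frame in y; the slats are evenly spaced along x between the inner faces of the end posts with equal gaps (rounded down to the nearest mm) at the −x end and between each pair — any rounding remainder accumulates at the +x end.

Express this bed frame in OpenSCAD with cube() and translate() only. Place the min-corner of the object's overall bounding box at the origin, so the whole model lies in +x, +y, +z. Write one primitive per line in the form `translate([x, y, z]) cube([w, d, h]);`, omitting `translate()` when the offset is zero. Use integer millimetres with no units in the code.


cube([84, 84, 501]);
translate([0, 1096, 0]) cube([84, 84, 501]);
translate([1878, 0, 0]) cube([84, 84, 501]);
translate([1878, 1096, 0]) cube([84, 84, 501]);
translate([84, 0, 277]) cube([1794, 33, 156]);
translate([84, 1147, 277]) cube([1794, 33, 156]);
translate([0, 84, 277]) cube([33, 1012, 156]);
translate([1929, 84, 277]) cube([33, 1012, 156]);
translate([182, 0, 433]) cube([90, 1180, 24]);
translate([370, 0, 433]) cube([90, 1180, 24]);
translate([558, 0, 433]) cube([90, 1180, 24]);
translate([746, 0, 433]) cube([90, 1180, 24]);
translate([934, 0, 433]) cube([90, 1180, 24]);
translate([1122, 0, 433]) cube([90, 1180, 24]);
translate([1310, 0, 433]) cube([90, 1180, 24]);
translate([1498, 0, 433]) cube([90, 1180, 24]);
translate([1686, 0, 433]) cube([90, 1180, 24]);


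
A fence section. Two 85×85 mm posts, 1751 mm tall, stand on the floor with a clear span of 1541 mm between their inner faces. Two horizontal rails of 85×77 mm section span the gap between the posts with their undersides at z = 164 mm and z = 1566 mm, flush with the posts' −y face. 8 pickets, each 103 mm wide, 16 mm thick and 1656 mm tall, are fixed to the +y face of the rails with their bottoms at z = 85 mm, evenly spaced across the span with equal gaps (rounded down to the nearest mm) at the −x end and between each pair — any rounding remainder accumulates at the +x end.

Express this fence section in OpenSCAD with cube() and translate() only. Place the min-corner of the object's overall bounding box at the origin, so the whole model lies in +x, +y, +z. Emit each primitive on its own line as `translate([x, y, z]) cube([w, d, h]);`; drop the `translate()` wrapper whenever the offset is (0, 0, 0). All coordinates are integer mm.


cube([85, 85, 1751]);
translate([1626, 0, 0]) cube([85, 85, 1751]);
translate([85, 0, 164]) cube([1541, 85, 77]);
translate([85, 0, 1566]) cube([1541, 85, 77]);
translate([164, 85, 85]) cube([103, 16, 1656]);
translate([346, 85, 85]) cube([103, 16, 1656]);
translate([528, 85, 85]) cube([103, 16, 1656]);
translate([710, 85, 85]) cube([103, 16, 1656]);
translate([892, 85, 85]) cube([103, 16, 1656]);
translate([1074, 85, 85]) cube([103, 16, 1656]);
translate([1256, 85, 85]) cube([103, 16, 1656]);
translate([1438, 85, 85]) cube([103, 16, 1656]);


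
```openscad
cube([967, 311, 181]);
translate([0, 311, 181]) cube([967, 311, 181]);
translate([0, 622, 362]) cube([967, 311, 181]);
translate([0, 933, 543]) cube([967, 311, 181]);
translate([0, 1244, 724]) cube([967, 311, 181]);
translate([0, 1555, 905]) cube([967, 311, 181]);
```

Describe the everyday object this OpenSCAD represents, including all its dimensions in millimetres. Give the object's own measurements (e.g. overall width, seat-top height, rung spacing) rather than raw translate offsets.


A straight staircase of 6 solid steps. Each step is 967 mm wide (x), 311 mm deep (y, the going) and 181 mm tall (the rise). The first step rests on the floor; each subsequent step sits one going further in +y and one rise higher in +z, directly behind and above the previous step with no overlap.


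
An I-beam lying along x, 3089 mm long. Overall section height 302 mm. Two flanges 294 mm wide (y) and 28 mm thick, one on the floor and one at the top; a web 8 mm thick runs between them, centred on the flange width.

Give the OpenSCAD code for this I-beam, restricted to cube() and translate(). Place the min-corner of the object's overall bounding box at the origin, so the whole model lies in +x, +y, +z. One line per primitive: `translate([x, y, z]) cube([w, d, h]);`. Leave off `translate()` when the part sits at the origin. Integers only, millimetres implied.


cube([3089, 294, 28]);
translate([0, 143, 28]) cube([3089, 8, 246]);
translate([0, 0, 274]) cube([3089, 294, 28]);


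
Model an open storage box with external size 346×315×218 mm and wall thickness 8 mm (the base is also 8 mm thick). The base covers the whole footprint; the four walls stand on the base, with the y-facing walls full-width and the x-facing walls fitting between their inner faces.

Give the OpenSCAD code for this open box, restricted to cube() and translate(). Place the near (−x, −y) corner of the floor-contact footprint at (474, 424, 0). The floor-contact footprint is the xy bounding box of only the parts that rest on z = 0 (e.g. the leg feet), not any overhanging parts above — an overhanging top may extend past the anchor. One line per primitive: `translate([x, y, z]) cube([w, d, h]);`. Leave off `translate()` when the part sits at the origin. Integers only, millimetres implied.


translate([474, 424, 0]) cube([346, 315, 8]);
translate([474, 424, 8]) cube([346, 8, 210]);
translate([474, 731, 8]) cube([346, 8, 210]);
translate([474, 432, 8]) cube([8, 299, 210]);
translate([812, 432, 8]) cube([8, 299, 210]);


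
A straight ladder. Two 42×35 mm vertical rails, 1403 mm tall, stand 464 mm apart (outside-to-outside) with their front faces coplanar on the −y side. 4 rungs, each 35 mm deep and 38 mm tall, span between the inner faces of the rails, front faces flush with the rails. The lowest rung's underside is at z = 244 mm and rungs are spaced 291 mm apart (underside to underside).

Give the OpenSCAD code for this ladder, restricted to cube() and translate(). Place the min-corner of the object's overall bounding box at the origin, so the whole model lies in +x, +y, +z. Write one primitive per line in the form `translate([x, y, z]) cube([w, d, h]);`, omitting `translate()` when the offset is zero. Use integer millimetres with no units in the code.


cube([42, 35, 1403]);
translate([422, 0, 0]) cube([42, 35, 1403]);
translate([42, 0, 244]) cube([380, 35, 38]);
translate([42, 0, 535]) cube([380, 35, 38]);
translate([42, 0, 826]) cube([380, 35, 38]);
translate([42, 0, 1117]) cube([380, 35, 38]);


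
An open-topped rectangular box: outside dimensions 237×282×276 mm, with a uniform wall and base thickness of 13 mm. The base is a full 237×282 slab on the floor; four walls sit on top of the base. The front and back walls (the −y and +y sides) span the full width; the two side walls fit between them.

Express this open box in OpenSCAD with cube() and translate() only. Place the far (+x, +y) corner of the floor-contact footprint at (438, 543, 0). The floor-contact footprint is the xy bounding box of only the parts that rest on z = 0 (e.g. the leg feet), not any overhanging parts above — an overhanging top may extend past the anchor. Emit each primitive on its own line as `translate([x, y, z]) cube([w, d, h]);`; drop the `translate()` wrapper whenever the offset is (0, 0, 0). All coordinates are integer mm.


translate([201, 261, 0]) cube([237, 282, 13]);
translate([201, 261, 13]) cube([237, 13, 263]);
translate([201, 530, 13]) cube([237, 13, 263]);
translate([201, 274, 13]) cube([13, 256, 263]);
translate([425, 274, 13]) cube([13, 256, 263]);


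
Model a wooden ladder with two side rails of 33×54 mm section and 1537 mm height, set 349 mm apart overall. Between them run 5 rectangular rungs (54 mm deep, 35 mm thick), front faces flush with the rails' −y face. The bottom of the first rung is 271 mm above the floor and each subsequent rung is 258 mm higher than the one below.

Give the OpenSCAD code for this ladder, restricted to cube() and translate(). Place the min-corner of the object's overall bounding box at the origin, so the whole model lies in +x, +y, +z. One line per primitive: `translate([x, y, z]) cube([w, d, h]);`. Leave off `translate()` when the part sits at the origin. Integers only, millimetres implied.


cube([33, 54, 1537]);
translate([316, 0, 0]) cube([33, 54, 1537]);
translate([33, 0, 271]) cube([283, 54, 35]);
translate([33, 0, 529]) cube([283, 54, 35]);
translate([33, 0, 787]) cube([283, 54, 35]);
translate([33, 0, 1045]) cube([283, 54, 35]);
translate([33, 0, 1303]) cube([283, 54, 35]);


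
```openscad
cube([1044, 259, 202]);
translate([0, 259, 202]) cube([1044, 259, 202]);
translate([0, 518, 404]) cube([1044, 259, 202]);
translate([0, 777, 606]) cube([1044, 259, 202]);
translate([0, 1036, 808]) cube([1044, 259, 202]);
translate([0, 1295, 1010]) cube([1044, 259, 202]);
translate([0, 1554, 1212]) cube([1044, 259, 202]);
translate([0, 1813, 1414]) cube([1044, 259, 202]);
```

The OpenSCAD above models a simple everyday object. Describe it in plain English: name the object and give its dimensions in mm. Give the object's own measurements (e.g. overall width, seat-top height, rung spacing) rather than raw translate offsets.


A straight staircase of 8 solid steps. Each step is 1044 mm wide (x), 259 mm deep (y, the going) and 202 mm tall (the rise). The first step rests on the floor; each subsequent step sits one going further in +y and one rise higher in +z, directly behind and above the previous step with no overlap.


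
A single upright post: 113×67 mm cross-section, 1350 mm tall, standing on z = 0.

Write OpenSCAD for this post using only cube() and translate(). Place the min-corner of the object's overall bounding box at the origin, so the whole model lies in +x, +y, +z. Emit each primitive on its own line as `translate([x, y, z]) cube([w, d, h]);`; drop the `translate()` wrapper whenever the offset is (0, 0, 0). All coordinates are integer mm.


cube([113, 67, 1350]);


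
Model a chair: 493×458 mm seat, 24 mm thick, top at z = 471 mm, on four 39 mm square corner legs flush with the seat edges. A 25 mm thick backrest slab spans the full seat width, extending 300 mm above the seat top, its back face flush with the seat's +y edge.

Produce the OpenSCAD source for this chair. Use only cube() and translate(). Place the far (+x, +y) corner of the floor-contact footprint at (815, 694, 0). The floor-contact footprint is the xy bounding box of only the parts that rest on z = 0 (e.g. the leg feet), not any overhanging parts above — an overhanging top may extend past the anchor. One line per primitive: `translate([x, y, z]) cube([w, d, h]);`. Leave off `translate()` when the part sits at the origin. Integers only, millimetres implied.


translate([322, 236, 447]) cube([493, 458, 24]);
translate([322, 236, 0]) cube([39, 39, 447]);
translate([776, 236, 0]) cube([39, 39, 447]);
translate([322, 655, 0]) cube([39, 39, 447]);
translate([776, 655, 0]) cube([39, 39, 447]);
translate([322, 669, 471]) cube([493, 25, 300]);


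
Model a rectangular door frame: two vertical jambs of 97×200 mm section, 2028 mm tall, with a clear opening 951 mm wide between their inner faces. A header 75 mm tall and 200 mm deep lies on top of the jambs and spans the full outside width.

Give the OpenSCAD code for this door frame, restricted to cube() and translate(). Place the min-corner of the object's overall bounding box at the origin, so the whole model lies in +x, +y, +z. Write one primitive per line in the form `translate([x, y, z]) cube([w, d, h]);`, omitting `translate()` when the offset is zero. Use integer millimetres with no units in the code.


cube([97, 200, 2028]);
translate([1048, 0, 0]) cube([97, 200, 2028]);
translate([0, 0, 2028]) cube([1145, 200, 75]);


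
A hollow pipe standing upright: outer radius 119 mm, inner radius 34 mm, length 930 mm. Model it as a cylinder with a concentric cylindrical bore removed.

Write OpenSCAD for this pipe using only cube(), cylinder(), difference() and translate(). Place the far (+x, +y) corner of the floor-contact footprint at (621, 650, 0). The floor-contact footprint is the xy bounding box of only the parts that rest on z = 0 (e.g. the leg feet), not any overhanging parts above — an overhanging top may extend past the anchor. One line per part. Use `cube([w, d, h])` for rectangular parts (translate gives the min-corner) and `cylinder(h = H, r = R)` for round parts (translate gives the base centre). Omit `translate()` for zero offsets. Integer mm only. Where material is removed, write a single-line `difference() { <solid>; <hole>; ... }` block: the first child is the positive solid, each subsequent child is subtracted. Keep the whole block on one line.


difference() { translate([502, 531, 0]) cylinder(h = 930, r = 119); translate([502, 531, 0]) cylinder(h = 930, r = 34); }


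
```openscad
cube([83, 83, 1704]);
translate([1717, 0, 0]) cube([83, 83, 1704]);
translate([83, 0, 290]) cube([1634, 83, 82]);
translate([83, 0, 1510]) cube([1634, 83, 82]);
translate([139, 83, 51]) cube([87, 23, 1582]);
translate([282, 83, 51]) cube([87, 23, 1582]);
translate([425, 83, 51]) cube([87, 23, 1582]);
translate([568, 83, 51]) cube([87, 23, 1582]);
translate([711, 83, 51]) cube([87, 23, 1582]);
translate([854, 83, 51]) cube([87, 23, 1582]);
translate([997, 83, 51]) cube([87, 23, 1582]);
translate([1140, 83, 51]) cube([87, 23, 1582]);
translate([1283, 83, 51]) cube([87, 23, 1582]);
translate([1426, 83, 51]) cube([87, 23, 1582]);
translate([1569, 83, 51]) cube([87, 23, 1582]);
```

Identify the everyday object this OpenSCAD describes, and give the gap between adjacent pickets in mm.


A fence section. The picket gap is 56 mm.

Two posts, two rails, 11 pickets — a fence section. Span 1634 mm holds 11 pickets of 87 mm with 12 equal gaps: ⌊(1634 − 11·87) / 12⌋ = 56 mm.


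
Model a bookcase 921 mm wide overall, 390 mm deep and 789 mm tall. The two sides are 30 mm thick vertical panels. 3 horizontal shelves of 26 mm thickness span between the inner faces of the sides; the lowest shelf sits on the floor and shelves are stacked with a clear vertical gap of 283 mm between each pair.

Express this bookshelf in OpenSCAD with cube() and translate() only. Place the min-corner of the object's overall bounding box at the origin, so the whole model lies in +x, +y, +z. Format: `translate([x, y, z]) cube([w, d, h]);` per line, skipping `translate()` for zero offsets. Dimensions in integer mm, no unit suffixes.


cube([30, 390, 789]);
translate([891, 0, 0]) cube([30, 390, 789]);
translate([30, 0, 0]) cube([861, 390, 26]);
translate([30, 0, 309]) cube([861, 390, 26]);
translate([30, 0, 618]) cube([861, 390, 26]);


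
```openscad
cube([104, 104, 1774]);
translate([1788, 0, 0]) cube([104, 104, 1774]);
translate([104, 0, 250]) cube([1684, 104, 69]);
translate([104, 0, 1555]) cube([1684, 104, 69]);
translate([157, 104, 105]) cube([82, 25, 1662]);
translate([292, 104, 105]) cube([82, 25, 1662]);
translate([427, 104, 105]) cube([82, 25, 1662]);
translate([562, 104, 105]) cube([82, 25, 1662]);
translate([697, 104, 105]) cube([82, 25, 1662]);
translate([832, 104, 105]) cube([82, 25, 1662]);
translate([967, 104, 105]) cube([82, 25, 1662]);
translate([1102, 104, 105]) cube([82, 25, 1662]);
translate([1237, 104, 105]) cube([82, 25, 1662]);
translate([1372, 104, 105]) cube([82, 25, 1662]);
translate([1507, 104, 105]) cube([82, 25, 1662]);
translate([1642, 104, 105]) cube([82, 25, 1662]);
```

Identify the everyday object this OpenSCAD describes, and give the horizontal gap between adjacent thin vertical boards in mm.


A fence section. The picket gap is 53 mm.

Two posts, two rails, 12 pickets — a fence section. Span 1684 mm holds 12 pickets of 82 mm with 13 equal gaps: ⌊(1684 − 12·82) / 13⌋ = 53 mm.


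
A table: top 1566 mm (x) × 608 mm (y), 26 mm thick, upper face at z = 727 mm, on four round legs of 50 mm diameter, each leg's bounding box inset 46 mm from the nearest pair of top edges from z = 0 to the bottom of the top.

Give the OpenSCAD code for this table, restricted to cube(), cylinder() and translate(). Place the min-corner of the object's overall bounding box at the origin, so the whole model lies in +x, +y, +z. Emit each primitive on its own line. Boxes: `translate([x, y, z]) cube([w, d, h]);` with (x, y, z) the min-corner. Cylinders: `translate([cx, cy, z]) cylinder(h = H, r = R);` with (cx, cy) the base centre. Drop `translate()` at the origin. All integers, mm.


translate([0, 0, 701]) cube([1566, 608, 26]);
translate([71, 71, 0]) cylinder(h = 701, r = 25);
translate([1495, 71, 0]) cylinder(h = 701, r = 25);
translate([71, 537, 0]) cylinder(h = 701, r = 25);
translate([1495, 537, 0]) cylinder(h = 701, r = 25);


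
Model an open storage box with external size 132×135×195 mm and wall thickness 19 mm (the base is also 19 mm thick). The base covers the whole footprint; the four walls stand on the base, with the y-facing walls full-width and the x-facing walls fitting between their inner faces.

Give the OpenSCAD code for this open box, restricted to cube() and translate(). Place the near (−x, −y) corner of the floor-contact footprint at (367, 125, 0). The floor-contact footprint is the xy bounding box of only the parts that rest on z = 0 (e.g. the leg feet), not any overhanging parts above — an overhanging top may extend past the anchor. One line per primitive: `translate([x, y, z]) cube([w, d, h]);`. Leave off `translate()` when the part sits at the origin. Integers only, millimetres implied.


translate([367, 125, 0]) cube([132, 135, 19]);
translate([367, 125, 19]) cube([132, 19, 176]);
translate([367, 241, 19]) cube([132, 19, 176]);
translate([367, 144, 19]) cube([19, 97, 176]);
translate([480, 144, 19]) cube([19, 97, 176]);


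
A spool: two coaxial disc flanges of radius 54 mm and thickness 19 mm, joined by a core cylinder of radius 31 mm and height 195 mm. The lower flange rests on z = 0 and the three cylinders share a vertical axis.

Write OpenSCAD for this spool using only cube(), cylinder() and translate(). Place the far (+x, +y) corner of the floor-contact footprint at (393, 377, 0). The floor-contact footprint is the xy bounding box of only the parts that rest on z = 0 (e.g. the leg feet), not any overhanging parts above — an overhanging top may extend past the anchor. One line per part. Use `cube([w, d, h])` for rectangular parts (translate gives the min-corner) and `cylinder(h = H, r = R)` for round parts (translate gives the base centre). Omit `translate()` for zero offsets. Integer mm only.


translate([339, 323, 0]) cylinder(h = 19, r = 54);
translate([339, 323, 19]) cylinder(h = 195, r = 31);
translate([339, 323, 214]) cylinder(h = 19, r = 54);


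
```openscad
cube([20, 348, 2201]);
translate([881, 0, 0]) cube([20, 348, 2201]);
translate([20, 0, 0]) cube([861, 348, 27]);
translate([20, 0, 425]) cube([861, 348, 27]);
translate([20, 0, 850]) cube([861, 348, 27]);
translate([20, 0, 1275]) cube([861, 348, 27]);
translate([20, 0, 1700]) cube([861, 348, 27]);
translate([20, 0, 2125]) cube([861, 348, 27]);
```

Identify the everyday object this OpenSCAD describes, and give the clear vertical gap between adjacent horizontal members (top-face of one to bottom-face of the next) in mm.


A bookshelf. The clear shelf gap is 398 mm.

Two tall side panels with 6 horizontal boards between them — a bookshelf. The first two shelf undersides are at z = 0 and z = 425; with shelf thickness 27, the clear gap is 425 − 0 − 27 = 398 mm.


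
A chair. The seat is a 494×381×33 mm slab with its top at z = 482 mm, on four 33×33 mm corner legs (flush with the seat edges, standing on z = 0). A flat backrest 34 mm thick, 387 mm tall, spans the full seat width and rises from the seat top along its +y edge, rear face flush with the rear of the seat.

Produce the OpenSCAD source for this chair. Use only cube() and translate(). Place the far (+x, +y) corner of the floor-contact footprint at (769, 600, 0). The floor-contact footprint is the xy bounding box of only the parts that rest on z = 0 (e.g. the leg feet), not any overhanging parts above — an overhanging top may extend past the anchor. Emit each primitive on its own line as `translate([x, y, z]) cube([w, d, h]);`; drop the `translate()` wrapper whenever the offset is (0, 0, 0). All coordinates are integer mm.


translate([275, 219, 449]) cube([494, 381, 33]);
translate([275, 219, 0]) cube([33, 33, 449]);
translate([736, 219, 0]) cube([33, 33, 449]);
translate([275, 567, 0]) cube([33, 33, 449]);
translate([736, 567, 0]) cube([33, 33, 449]);
translate([275, 566, 482]) cube([494, 34, 387]);


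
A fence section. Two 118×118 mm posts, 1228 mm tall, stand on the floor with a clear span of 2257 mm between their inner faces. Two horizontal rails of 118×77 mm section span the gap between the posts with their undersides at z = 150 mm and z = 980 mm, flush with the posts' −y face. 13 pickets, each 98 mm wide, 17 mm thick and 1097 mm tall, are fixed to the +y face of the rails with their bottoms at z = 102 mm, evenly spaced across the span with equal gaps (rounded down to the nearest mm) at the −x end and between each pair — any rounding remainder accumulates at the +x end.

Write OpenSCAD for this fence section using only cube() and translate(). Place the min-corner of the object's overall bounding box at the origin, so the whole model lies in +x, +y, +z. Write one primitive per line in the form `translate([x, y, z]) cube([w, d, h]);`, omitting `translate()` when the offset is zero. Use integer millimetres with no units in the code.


cube([118, 118, 1228]);
translate([2375, 0, 0]) cube([118, 118, 1228]);
translate([118, 0, 150]) cube([2257, 118, 77]);
translate([118, 0, 980]) cube([2257, 118, 77]);
translate([188, 118, 102]) cube([98, 17, 1097]);
translate([356, 118, 102]) cube([98, 17, 1097]);
translate([524, 118, 102]) cube([98, 17, 1097]);
translate([692, 118, 102]) cube([98, 17, 1097]);
translate([860, 118, 102]) cube([98, 17, 1097]);
translate([1028, 118, 102]) cube([98, 17, 1097]);
translate([1196, 118, 102]) cube([98, 17, 1097]);
translate([1364, 118, 102]) cube([98, 17, 1097]);
translate([1532, 118, 102]) cube([98, 17, 1097]);
translate([1700, 118, 102]) cube([98, 17, 1097]);
translate([1868, 118, 102]) cube([98, 17, 1097]);
translate([2036, 118, 102]) cube([98, 17, 1097]);
translate([2204, 118, 102]) cube([98, 17, 1097]);


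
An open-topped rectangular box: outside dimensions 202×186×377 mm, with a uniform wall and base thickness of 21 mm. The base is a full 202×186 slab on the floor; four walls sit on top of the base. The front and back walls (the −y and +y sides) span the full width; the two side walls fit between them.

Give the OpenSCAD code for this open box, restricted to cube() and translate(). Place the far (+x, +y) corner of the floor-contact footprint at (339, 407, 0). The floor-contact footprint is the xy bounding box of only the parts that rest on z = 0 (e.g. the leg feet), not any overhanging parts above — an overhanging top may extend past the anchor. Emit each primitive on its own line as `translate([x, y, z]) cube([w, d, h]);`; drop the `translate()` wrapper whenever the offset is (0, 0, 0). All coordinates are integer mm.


translate([137, 221, 0]) cube([202, 186, 21]);
translate([137, 221, 21]) cube([202, 21, 356]);
translate([137, 386, 21]) cube([202, 21, 356]);
translate([137, 242, 21]) cube([21, 144, 356]);
translate([318, 242, 21]) cube([21, 144, 356]);


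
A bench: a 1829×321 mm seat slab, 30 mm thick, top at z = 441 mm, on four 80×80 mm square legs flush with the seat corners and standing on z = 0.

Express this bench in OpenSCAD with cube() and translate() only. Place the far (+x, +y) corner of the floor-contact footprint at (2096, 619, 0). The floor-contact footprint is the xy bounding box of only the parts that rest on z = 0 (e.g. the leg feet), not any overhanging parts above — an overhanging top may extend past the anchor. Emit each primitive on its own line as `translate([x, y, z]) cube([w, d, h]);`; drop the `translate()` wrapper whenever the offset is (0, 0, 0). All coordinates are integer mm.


translate([267, 298, 411]) cube([1829, 321, 30]);
translate([267, 298, 0]) cube([80, 80, 411]);
translate([267, 539, 0]) cube([80, 80, 411]);
translate([2016, 298, 0]) cube([80, 80, 411]);
translate([2016, 539, 0]) cube([80, 80, 411]);


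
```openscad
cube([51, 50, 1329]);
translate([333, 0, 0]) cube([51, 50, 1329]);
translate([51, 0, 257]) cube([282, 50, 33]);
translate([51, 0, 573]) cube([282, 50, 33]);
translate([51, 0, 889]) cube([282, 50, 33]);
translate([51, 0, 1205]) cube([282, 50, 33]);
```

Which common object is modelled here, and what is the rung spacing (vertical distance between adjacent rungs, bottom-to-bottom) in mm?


A ladder. The rung spacing is 316 mm.

Two tall 51×50 posts with 4 short bars between them — a ladder. Adjacent rungs sit at z = 257 and z = 573, so the spacing is 573 − 257 = 316 mm.


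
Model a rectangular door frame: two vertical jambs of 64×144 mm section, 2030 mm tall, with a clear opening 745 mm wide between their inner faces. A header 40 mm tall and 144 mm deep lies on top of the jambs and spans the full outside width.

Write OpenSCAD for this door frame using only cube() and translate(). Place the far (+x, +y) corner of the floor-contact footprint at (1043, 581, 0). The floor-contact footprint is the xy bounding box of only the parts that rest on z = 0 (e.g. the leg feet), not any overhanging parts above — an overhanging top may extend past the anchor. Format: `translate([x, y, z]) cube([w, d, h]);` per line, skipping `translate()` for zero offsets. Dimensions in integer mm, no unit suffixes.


translate([170, 437, 0]) cube([64, 144, 2030]);
translate([979, 437, 0]) cube([64, 144, 2030]);
translate([170, 437, 2030]) cube([873, 144, 40]);


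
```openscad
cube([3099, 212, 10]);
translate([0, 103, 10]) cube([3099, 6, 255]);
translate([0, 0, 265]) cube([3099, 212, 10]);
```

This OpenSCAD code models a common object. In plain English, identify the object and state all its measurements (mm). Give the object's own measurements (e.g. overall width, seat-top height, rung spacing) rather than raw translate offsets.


An I-beam lying along x, 3099 mm long. Overall section height 275 mm. Two flanges 212 mm wide (y) and 10 mm thick, one on the floor and one at the top; a web 6 mm thick runs between them, centred on the flange width.


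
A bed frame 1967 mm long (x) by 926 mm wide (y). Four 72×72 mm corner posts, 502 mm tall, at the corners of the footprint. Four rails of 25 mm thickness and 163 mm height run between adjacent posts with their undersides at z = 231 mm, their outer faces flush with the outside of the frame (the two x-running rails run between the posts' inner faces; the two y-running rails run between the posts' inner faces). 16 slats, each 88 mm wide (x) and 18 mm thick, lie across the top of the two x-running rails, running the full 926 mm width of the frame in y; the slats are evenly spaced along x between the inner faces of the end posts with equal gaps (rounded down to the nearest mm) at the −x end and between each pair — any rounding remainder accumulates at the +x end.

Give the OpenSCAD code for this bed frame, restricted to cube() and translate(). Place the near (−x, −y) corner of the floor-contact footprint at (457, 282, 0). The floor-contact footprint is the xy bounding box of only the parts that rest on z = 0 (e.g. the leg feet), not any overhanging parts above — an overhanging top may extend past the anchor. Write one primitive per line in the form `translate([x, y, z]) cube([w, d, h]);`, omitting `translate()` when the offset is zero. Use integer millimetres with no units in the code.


// slat z = rail_z + rail_h = 231 + 163 = 394
// slat gap = ⌊(1823 − 16·88) / 17⌋ = 24
translate([457, 282, 0]) cube([72, 72, 502]);
translate([457, 1136, 0]) cube([72, 72, 502]);
translate([2352, 282, 0]) cube([72, 72, 502]);
translate([2352, 1136, 0]) cube([72, 72, 502]);
translate([529, 282, 231]) cube([1823, 25, 163]);
translate([529, 1183, 231]) cube([1823, 25, 163]);
translate([457, 354, 231]) cube([25, 782, 163]);
translate([2399, 354, 231]) cube([25, 782, 163]);
translate([553, 282, 394]) cube([88, 926, 18]);
translate([665, 282, 394]) cube([88, 926, 18]);
translate([777, 282, 394]) cube([88, 926, 18]);
translate([889, 282, 394]) cube([88, 926, 18]);
translate([1001, 282, 394]) cube([88, 926, 18]);
translate([1113, 282, 394]) cube([88, 926, 18]);
translate([1225, 282, 394]) cube([88, 926, 18]);
translate([1337, 282, 394]) cube([88, 926, 18]);
translate([1449, 282, 394]) cube([88, 926, 18]);
translate([1561, 282, 394]) cube([88, 926, 18]);
translate([1673, 282, 394]) cube([88, 926, 18]);
translate([1785, 282, 394]) cube([88, 926, 18]);
translate([1897, 282, 394]) cube([88, 926, 18]);
translate([2009, 282, 394]) cube([88, 926, 18]);
translate([2121, 282, 394]) cube([88, 926, 18]);
translate([2233, 282, 394]) cube([88, 926, 18]);


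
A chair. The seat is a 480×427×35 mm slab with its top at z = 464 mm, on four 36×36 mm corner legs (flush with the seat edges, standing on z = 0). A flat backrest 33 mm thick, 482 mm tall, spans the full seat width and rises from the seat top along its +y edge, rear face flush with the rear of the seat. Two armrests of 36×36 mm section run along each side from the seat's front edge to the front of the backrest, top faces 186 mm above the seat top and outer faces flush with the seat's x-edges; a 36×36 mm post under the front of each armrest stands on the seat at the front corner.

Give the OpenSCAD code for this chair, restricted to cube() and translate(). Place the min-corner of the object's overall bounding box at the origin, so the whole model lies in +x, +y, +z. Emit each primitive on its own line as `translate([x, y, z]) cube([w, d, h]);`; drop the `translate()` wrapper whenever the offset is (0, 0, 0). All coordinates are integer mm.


translate([0, 0, 429]) cube([480, 427, 35]);
cube([36, 36, 429]);
translate([444, 0, 0]) cube([36, 36, 429]);
translate([0, 391, 0]) cube([36, 36, 429]);
translate([444, 391, 0]) cube([36, 36, 429]);
translate([0, 394, 464]) cube([480, 33, 482]);
translate([0, 0, 614]) cube([36, 394, 36]);
translate([444, 0, 614]) cube([36, 394, 36]);
translate([0, 0, 464]) cube([36, 36, 150]);
translate([444, 0, 464]) cube([36, 36, 150]);


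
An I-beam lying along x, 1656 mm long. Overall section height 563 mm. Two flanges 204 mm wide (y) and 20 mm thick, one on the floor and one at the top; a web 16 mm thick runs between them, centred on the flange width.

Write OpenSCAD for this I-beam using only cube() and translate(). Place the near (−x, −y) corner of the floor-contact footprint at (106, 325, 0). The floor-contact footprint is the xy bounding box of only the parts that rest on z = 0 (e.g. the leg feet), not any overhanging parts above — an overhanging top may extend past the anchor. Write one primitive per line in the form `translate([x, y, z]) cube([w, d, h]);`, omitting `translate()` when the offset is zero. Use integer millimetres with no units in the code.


translate([106, 325, 0]) cube([1656, 204, 20]);
translate([106, 419, 20]) cube([1656, 16, 523]);
translate([106, 325, 543]) cube([1656, 204, 20]);


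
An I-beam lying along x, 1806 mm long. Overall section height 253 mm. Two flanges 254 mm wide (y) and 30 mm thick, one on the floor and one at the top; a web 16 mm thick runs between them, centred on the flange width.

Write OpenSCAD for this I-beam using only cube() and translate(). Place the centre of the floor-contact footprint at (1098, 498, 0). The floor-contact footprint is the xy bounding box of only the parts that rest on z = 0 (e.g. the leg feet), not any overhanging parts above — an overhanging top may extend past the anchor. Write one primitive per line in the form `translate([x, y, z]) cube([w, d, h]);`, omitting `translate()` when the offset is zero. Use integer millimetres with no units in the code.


translate([195, 371, 0]) cube([1806, 254, 30]);
translate([195, 490, 30]) cube([1806, 16, 193]);
translate([195, 371, 223]) cube([1806, 254, 30]);


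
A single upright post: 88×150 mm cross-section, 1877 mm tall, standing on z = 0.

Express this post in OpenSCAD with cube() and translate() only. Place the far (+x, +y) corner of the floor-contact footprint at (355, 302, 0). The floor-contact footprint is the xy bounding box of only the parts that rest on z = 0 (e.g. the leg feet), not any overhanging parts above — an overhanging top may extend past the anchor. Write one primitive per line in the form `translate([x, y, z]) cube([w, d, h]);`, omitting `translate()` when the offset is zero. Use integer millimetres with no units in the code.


translate([267, 152, 0]) cube([88, 150, 1877]);


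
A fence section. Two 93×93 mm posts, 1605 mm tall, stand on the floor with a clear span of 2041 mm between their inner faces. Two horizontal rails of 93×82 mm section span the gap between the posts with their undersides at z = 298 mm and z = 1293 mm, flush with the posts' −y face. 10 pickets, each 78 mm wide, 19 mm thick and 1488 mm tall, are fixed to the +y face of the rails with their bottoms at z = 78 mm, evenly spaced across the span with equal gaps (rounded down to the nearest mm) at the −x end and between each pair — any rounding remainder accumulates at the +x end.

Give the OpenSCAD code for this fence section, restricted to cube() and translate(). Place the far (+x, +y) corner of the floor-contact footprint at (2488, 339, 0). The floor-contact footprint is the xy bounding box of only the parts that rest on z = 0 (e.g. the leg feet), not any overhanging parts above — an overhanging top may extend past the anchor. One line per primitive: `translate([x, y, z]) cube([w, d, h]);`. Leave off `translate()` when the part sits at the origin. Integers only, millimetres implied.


translate([261, 246, 0]) cube([93, 93, 1605]);
translate([2395, 246, 0]) cube([93, 93, 1605]);
translate([354, 246, 298]) cube([2041, 93, 82]);
translate([354, 246, 1293]) cube([2041, 93, 82]);
translate([468, 339, 78]) cube([78, 19, 1488]);
translate([660, 339, 78]) cube([78, 19, 1488]);
translate([852, 339, 78]) cube([78, 19, 1488]);
translate([1044, 339, 78]) cube([78, 19, 1488]);
translate([1236, 339, 78]) cube([78, 19, 1488]);
translate([1428, 339, 78]) cube([78, 19, 1488]);
translate([1620, 339, 78]) cube([78, 19, 1488]);
translate([1812, 339, 78]) cube([78, 19, 1488]);
translate([2004, 339, 78]) cube([78, 19, 1488]);
translate([2196, 339, 78]) cube([78, 19, 1488]);


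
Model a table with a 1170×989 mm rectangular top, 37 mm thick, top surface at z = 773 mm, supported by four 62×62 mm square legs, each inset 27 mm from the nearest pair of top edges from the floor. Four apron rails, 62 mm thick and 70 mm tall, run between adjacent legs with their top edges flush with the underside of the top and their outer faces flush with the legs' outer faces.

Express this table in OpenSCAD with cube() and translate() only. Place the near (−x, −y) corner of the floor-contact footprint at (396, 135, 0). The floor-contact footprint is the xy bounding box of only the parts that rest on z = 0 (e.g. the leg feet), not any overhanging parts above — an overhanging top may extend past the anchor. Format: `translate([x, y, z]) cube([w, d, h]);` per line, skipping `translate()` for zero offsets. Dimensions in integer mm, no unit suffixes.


translate([369, 108, 736]) cube([1170, 989, 37]);
translate([396, 135, 0]) cube([62, 62, 736]);
translate([1450, 135, 0]) cube([62, 62, 736]);
translate([396, 1008, 0]) cube([62, 62, 736]);
translate([1450, 1008, 0]) cube([62, 62, 736]);
translate([458, 135, 666]) cube([992, 62, 70]);
translate([458, 1008, 666]) cube([992, 62, 70]);
translate([396, 197, 666]) cube([62, 811, 70]);
translate([1450, 197, 666]) cube([62, 811, 70]);


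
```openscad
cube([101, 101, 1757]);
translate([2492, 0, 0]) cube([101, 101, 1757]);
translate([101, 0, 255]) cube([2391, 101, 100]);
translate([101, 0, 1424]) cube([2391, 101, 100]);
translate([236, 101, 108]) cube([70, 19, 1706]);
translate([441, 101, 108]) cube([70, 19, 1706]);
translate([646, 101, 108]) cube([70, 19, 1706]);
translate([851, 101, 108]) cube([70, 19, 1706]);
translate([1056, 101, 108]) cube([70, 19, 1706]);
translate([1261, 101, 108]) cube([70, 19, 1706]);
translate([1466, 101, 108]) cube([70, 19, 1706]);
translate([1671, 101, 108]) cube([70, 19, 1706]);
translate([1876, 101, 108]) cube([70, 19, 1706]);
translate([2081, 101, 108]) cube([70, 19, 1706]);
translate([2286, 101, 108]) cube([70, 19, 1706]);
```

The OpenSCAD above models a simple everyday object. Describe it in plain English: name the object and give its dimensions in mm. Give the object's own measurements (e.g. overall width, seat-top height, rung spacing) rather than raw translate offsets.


A fence section. Two 101×101 mm posts, 1757 mm tall, stand on the floor with a clear span of 2391 mm between their inner faces. Two horizontal rails of 101×100 mm section span the gap between the posts with their undersides at z = 255 mm and z = 1424 mm, flush with the posts' −y face. 11 pickets, each 70 mm wide, 19 mm thick and 1706 mm tall, are fixed to the +y face of the rails with their bottoms at z = 108 mm, spaced across the span with a 135 mm gap after the −x post and between neighbouring pickets, with 136 mm left before the +x post.
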